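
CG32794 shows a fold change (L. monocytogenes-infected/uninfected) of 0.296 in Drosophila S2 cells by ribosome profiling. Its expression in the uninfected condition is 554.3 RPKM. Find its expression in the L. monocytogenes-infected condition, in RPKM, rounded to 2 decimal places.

164.07

L. monocytogenes-infected expression = 554.3 × 0.296 = 164.07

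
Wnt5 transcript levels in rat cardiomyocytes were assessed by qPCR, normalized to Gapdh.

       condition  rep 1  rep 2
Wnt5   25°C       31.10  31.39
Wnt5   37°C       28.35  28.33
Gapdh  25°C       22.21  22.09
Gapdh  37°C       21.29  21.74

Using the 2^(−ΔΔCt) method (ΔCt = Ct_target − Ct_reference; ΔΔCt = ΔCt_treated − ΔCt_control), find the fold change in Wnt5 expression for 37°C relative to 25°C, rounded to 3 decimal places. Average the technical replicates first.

4.823

Mean Ct: Wnt5 25°C 31.245; Wnt5 37°C 28.340; Gapdh 25°C 22.150; Gapdh 37°C 21.515
ΔCt(25°C) = 31.245 − 22.150 = 9.095
ΔCt(37°C) = 28.340 − 21.515 = 6.825
ΔΔCt = 6.825 − 9.095 = -2.270
Fold change = 2^(−(-2.270)) = 2^2.270 = 4.8232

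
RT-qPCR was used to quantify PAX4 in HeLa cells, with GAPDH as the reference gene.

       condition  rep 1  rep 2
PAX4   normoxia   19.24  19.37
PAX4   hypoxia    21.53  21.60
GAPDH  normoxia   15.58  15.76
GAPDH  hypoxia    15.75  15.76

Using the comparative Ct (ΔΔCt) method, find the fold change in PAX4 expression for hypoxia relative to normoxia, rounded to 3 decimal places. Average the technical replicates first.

Mean Ct: PAX4 normoxia 19.305; PAX4 hypoxia 21.565; GAPDH normoxia 15.670; GAPDH hypoxia 15.755
ΔCt(normoxia) = 19.305 − 15.670 = 3.635
ΔCt(hypoxia) = 21.565 − 15.755 = 5.810
ΔΔCt = 5.810 − 3.635 = 2.175
Fold change = 2^(−2.175) = 0.2214

0.221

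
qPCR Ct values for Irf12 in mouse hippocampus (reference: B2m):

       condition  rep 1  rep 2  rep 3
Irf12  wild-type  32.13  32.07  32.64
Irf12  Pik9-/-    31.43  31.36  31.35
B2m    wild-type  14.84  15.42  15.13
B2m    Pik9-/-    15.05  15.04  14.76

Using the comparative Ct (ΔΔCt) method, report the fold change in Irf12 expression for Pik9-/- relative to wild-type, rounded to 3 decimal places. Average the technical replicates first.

1.647

Mean Ct: Irf12 wild-type 32.280; Irf12 Pik9-/- 31.380; B2m wild-type 15.130; B2m Pik9-/- 14.950
ΔCt(wild-type) = 32.280 − 15.130 = 17.150
ΔCt(Pik9-/-) = 31.380 − 14.950 = 16.430
ΔΔCt = 16.430 − 17.150 = -0.720
Fold change = 2^(−(-0.720)) = 2^0.720 = 1.6472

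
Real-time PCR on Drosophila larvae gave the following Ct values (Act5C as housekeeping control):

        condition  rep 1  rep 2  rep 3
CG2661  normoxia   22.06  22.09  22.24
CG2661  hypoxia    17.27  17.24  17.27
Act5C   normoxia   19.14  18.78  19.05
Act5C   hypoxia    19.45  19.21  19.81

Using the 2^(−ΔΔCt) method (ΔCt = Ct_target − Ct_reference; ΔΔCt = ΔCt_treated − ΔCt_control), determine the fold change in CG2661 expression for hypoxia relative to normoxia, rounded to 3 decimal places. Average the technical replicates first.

Mean Ct: CG2661 normoxia 22.130; CG2661 hypoxia 17.260; Act5C normoxia 18.990; Act5C hypoxia 19.490
ΔCt(normoxia) = 22.130 − 18.990 = 3.140
ΔCt(hypoxia) = 17.260 − 19.490 = -2.230
ΔΔCt = -2.230 − 3.140 = -5.370
Fold change = 2^(−(-5.370)) = 2^5.370 = 41.3553

41.355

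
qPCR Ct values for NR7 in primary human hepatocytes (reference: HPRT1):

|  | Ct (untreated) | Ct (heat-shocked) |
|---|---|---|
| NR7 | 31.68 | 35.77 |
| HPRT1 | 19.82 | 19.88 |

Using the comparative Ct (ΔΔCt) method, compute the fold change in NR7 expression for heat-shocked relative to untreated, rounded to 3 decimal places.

ΔCt(untreated) = 31.680 − 19.820 = 11.860
ΔCt(heat-shocked) = 35.770 − 19.880 = 15.890
ΔΔCt = 15.890 − 11.860 = 4.030
Fold change = 2^(−4.030) = 0.0612

0.061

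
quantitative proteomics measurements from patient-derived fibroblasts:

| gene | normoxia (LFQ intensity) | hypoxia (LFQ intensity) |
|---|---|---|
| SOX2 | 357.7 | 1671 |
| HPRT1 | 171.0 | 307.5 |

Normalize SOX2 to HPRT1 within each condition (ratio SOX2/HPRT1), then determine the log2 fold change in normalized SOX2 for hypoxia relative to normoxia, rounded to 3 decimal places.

SOX2/HPRT1 (normoxia) = 357.7 / 171.0 = 2.0918
SOX2/HPRT1 (hypoxia) = 1671 / 307.5 = 5.4341
Fold change = 5.4341 / 2.0918 = 2.5978
log2(2.5978) = 1.3773

1.377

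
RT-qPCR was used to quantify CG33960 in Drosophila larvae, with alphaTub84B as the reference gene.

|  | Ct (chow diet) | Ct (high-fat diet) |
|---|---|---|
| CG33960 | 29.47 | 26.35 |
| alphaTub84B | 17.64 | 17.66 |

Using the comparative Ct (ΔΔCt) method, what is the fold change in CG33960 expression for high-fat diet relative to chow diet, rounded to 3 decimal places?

ΔCt(chow diet) = 29.470 − 17.640 = 11.830
ΔCt(high-fat diet) = 26.350 − 17.660 = 8.690
ΔΔCt = 8.690 − 11.830 = -3.140
Fold change = 2^(−(-3.140)) = 2^3.140 = 8.8152

8.815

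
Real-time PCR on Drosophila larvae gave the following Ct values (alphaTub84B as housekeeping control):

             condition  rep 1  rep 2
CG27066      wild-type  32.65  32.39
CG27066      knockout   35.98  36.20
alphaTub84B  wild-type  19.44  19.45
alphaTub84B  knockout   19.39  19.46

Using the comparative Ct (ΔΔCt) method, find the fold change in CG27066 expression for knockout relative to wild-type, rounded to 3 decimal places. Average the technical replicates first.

Mean Ct: CG27066 wild-type 32.520; CG27066 knockout 36.090; alphaTub84B wild-type 19.445; alphaTub84B knockout 19.425
ΔCt(wild-type) = 32.520 − 19.445 = 13.075
ΔCt(knockout) = 36.090 − 19.425 = 16.665
ΔΔCt = 16.665 − 13.075 = 3.590
Fold change = 2^(−3.590) = 0.0830

0.083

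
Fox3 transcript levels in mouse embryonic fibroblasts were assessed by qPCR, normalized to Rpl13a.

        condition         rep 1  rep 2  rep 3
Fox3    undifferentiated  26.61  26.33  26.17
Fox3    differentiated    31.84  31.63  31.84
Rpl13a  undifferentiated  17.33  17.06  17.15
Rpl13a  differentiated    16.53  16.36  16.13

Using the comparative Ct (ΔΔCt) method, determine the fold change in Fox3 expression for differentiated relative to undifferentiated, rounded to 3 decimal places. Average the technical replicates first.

0.013

Mean Ct: Fox3 undifferentiated 26.370; Fox3 differentiated 31.770; Rpl13a undifferentiated 17.180; Rpl13a differentiated 16.340
ΔCt(undifferentiated) = 26.370 − 17.180 = 9.190
ΔCt(differentiated) = 31.770 − 16.340 = 15.430
ΔΔCt = 15.430 − 9.190 = 6.240
Fold change = 2^(−6.240) = 0.0132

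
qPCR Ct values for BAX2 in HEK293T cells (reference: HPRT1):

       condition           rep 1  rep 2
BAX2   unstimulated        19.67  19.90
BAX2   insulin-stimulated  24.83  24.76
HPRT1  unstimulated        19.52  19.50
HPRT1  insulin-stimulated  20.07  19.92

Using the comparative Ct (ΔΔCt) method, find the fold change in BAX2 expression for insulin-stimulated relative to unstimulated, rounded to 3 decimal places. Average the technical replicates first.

Mean Ct: BAX2 unstimulated 19.785; BAX2 insulin-stimulated 24.795; HPRT1 unstimulated 19.510; HPRT1 insulin-stimulated 19.995
ΔCt(unstimulated) = 19.785 − 19.510 = 0.275
ΔCt(insulin-stimulated) = 24.795 − 19.995 = 4.800
ΔΔCt = 4.800 − 0.275 = 4.525
Fold change = 2^(−4.525) = 0.0434

0.043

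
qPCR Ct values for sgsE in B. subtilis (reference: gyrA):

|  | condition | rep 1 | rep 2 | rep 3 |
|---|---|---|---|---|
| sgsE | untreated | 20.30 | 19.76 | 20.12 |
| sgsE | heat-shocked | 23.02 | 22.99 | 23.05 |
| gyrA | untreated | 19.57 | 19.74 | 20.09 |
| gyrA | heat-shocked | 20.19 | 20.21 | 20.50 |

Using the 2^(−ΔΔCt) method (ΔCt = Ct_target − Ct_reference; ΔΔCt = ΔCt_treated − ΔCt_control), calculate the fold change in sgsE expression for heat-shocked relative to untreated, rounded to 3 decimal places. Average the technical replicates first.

Mean Ct: sgsE untreated 20.060; sgsE heat-shocked 23.020; gyrA untreated 19.800; gyrA heat-shocked 20.300
ΔCt(untreated) = 20.060 − 19.800 = 0.260
ΔCt(heat-shocked) = 23.020 − 20.300 = 2.720
ΔΔCt = 2.720 − 0.260 = 2.460
Fold change = 2^(−2.460) = 0.1817

0.182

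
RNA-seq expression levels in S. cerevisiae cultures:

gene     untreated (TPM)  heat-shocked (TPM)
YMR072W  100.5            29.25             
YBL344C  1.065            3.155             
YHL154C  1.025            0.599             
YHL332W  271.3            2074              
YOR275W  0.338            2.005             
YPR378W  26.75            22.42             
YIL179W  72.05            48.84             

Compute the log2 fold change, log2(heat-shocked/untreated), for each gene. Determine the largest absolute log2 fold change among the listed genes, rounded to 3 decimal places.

log2(29.25/100.5) = -1.781  (YMR072W)
log2(3.155/1.065) = 1.567  (YBL344C)
log2(0.599/1.025) = -0.775  (YHL154C)
log2(2074/271.3) = 2.934  (YHL332W)
log2(2.005/0.338) = 2.569  (YOR275W)
log2(22.42/26.75) = -0.255  (YPR378W)
log2(48.84/72.05) = -0.561  (YIL179W)
The largest magnitude belongs to YHL332W.

2.934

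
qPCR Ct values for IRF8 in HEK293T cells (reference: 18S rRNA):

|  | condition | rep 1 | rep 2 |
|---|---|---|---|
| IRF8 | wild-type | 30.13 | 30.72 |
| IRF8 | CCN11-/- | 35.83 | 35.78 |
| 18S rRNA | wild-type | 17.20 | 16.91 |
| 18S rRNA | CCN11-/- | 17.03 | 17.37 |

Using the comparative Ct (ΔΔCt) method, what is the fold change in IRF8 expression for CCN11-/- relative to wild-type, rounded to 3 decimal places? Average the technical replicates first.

0.027

Mean Ct: IRF8 wild-type 30.425; IRF8 CCN11-/- 35.805; 18S rRNA wild-type 17.055; 18S rRNA CCN11-/- 17.200
ΔCt(wild-type) = 30.425 − 17.055 = 13.370
ΔCt(CCN11-/-) = 35.805 − 17.200 = 18.605
ΔΔCt = 18.605 − 13.370 = 5.235
Fold change = 2^(−5.235) = 0.0266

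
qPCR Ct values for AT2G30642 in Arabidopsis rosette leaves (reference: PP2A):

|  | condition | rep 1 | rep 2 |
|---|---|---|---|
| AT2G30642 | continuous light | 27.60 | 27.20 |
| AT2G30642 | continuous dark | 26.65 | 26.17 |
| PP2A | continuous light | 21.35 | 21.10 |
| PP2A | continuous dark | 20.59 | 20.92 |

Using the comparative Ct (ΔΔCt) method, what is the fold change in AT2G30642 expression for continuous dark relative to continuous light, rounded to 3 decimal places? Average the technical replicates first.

Mean Ct: AT2G30642 continuous light 27.400; AT2G30642 continuous dark 26.410; PP2A continuous light 21.225; PP2A continuous dark 20.755
ΔCt(continuous light) = 27.400 − 21.225 = 6.175
ΔCt(continuous dark) = 26.410 − 20.755 = 5.655
ΔΔCt = 5.655 − 6.175 = -0.520
Fold change = 2^(−(-0.520)) = 2^0.520 = 1.4340

1.434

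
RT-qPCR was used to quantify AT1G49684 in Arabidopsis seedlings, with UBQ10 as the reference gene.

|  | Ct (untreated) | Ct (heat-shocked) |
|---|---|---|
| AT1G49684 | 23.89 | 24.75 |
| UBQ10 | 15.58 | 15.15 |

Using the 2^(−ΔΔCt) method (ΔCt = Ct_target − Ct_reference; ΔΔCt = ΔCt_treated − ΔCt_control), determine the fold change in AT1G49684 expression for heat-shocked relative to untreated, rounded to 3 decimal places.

0.409

ΔCt(untreated) = 23.890 − 15.580 = 8.310
ΔCt(heat-shocked) = 24.750 − 15.150 = 9.600
ΔΔCt = 9.600 − 8.310 = 1.290
Fold change = 2^(−1.290) = 0.4090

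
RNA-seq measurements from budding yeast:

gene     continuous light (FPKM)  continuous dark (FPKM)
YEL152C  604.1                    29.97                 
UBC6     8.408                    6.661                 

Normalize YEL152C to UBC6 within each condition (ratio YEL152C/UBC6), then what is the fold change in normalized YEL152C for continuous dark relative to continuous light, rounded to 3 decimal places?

0.063

YEL152C/UBC6 (continuous light) = 604.1 / 8.408 = 71.848
YEL152C/UBC6 (continuous dark) = 29.97 / 6.661 = 4.4993
Fold change = 4.4993 / 71.848 = 0.0626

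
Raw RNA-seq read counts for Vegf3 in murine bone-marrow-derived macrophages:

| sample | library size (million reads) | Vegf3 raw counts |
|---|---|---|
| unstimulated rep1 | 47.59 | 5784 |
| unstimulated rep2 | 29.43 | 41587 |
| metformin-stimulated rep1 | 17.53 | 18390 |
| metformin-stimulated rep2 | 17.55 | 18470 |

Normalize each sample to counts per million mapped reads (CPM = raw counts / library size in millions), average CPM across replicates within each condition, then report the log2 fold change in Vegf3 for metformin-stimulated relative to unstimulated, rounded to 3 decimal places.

CPM(unstimulated rep1) = 5784 / 47.59 = 121.5381
CPM(unstimulated rep2) = 41587 / 29.43 = 1413.0819
CPM(metformin-stimulated rep1) = 18390 / 17.53 = 1049.0588
CPM(metformin-stimulated rep2) = 18470 / 17.55 = 1052.4217
mean CPM(unstimulated) = 767.3100; mean CPM(metformin-stimulated) = 1050.7402
Fold change = 1050.7402 / 767.3100 = 1.36938
log2(1.36938) = 0.4535

0.454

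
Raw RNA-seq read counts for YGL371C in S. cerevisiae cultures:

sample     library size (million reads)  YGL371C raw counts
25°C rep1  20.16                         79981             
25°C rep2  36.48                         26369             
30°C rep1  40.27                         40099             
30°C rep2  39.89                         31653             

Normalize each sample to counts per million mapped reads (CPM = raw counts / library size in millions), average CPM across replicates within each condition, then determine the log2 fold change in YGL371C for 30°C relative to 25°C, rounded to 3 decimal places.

CPM(25°C rep1) = 79981 / 20.16 = 3967.3115
CPM(25°C rep2) = 26369 / 36.48 = 722.8344
CPM(30°C rep1) = 40099 / 40.27 = 995.7537
CPM(30°C rep2) = 31653 / 39.89 = 793.5071
mean CPM(25°C) = 2345.0730; mean CPM(30°C) = 894.6304
Fold change = 894.6304 / 2345.0730 = 0.38149
log2(0.38149) = -1.3903

-1.390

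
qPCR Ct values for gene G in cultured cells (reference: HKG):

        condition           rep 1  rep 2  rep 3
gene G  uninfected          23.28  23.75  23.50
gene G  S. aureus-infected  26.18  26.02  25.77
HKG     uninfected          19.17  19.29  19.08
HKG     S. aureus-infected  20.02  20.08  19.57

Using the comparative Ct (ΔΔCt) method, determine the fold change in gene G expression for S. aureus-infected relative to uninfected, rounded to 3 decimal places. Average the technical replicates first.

0.293

Mean Ct: gene G uninfected 23.510; gene G S. aureus-infected 25.990; HKG uninfected 19.180; HKG S. aureus-infected 19.890
ΔCt(uninfected) = 23.510 − 19.180 = 4.330
ΔCt(S. aureus-infected) = 25.990 − 19.890 = 6.100
ΔΔCt = 6.100 − 4.330 = 1.770
Fold change = 2^(−1.770) = 0.2932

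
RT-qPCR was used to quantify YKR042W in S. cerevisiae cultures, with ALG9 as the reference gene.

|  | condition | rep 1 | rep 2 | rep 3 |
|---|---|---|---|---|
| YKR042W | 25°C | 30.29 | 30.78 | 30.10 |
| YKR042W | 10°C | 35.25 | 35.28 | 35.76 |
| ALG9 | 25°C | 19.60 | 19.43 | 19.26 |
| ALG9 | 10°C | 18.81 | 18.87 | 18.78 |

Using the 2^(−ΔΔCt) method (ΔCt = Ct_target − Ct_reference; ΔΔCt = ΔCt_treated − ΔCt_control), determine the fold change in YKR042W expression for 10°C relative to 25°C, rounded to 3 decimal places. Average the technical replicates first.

Mean Ct: YKR042W 25°C 30.390; YKR042W 10°C 35.430; ALG9 25°C 19.430; ALG9 10°C 18.820
ΔCt(25°C) = 30.390 − 19.430 = 10.960
ΔCt(10°C) = 35.430 − 18.820 = 16.610
ΔΔCt = 16.610 − 10.960 = 5.650
Fold change = 2^(−5.650) = 0.0199

0.020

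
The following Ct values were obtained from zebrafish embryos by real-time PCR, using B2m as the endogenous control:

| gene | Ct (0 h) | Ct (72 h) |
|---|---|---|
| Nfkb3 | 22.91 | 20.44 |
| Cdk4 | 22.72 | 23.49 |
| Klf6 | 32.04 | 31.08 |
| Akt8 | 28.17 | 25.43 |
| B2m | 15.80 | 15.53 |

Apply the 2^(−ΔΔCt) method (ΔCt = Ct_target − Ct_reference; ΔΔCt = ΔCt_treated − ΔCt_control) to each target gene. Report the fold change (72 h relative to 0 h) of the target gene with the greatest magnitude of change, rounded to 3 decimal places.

Nfkb3: ΔΔCt = (20.44−15.53) − (22.91−15.80) = 4.91 − 7.11 = -2.20; fold change = 2^2.20 = 4.595
Cdk4: ΔΔCt = (23.49−15.53) − (22.72−15.80) = 7.96 − 6.92 = 1.04; fold change = 2^-1.04 = 0.486
Klf6: ΔΔCt = (31.08−15.53) − (32.04−15.80) = 15.55 − 16.24 = -0.69; fold change = 2^0.69 = 1.613
Akt8: ΔΔCt = (25.43−15.53) − (28.17−15.80) = 9.90 − 12.37 = -2.47; fold change = 2^2.47 = 5.540
Akt8 has the largest |ΔΔCt| = 2.47.

5.540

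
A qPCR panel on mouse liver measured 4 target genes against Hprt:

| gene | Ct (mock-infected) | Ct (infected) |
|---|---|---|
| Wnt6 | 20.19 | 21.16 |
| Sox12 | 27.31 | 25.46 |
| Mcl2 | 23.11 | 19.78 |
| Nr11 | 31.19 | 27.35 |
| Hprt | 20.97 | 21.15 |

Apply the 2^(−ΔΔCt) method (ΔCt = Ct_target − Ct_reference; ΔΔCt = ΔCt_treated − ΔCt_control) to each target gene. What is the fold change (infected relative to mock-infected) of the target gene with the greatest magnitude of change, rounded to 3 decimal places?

Wnt6: ΔΔCt = (21.16−21.15) − (20.19−20.97) = 0.01 − (-0.78) = 0.79; fold change = 2^-0.79 = 0.578
Sox12: ΔΔCt = (25.46−21.15) − (27.31−20.97) = 4.31 − 6.34 = -2.03; fold change = 2^2.03 = 4.084
Mcl2: ΔΔCt = (19.78−21.15) − (23.11−20.97) = -1.37 − 2.14 = -3.51; fold change = 2^3.51 = 11.392
Nr11: ΔΔCt = (27.35−21.15) − (31.19−20.97) = 6.20 − 10.22 = -4.02; fold change = 2^4.02 = 16.223
Nr11 has the largest |ΔΔCt| = 4.02.

16.223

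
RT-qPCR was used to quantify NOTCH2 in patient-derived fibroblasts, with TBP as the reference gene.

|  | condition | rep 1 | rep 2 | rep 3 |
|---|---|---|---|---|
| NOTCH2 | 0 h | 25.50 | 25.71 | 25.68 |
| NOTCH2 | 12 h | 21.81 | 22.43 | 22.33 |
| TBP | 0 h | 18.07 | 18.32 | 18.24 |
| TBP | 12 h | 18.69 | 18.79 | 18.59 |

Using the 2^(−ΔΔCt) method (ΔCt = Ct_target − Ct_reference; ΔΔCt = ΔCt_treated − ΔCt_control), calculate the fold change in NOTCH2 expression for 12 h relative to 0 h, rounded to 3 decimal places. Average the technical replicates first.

15.137

Mean Ct: NOTCH2 0 h 25.630; NOTCH2 12 h 22.190; TBP 0 h 18.210; TBP 12 h 18.690
ΔCt(0 h) = 25.630 − 18.210 = 7.420
ΔCt(12 h) = 22.190 − 18.690 = 3.500
ΔΔCt = 3.500 − 7.420 = -3.920
Fold change = 2^(−(-3.920)) = 2^3.920 = 15.1369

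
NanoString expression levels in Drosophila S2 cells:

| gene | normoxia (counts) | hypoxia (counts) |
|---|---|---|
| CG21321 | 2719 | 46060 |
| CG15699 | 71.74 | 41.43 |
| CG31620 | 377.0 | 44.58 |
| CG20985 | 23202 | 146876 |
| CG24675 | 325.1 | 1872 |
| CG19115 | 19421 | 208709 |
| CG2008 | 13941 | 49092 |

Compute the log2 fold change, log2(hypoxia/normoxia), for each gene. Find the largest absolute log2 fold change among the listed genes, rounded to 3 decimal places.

log2(46060/2719) = 4.082  (CG21321)
log2(41.43/71.74) = -0.792  (CG15699)
log2(44.58/377.0) = -3.080  (CG31620)
log2(146876/23202) = 2.662  (CG20985)
log2(1872/325.1) = 2.526  (CG24675)
log2(208709/19421) = 3.426  (CG19115)
log2(49092/13941) = 1.816  (CG2008)
The largest magnitude belongs to CG21321.

4.082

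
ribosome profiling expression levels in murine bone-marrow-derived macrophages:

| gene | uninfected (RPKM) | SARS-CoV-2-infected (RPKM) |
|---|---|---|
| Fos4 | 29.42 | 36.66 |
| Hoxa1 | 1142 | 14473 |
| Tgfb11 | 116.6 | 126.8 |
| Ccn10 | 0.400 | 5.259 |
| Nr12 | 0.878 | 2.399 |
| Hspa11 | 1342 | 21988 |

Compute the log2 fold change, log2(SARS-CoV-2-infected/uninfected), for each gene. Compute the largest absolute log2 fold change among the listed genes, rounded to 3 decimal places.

log2(36.66/29.42) = 0.317  (Fos4)
log2(14473/1142) = 3.664  (Hoxa1)
log2(126.8/116.6) = 0.121  (Tgfb11)
log2(5.259/0.400) = 3.717  (Ccn10)
log2(2.399/0.878) = 1.450  (Nr12)
log2(21988/1342) = 4.034  (Hspa11)
The largest magnitude belongs to Hspa11.

4.034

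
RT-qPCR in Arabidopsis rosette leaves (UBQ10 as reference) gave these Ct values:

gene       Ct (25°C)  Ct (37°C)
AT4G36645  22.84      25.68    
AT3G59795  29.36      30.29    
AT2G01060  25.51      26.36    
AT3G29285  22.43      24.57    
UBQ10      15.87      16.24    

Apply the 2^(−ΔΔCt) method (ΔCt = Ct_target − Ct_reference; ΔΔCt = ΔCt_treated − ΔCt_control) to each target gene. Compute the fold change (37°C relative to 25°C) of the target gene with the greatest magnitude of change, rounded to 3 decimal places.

0.180

AT4G36645: ΔΔCt = (25.68−16.24) − (22.84−15.87) = 9.44 − 6.97 = 2.47; fold change = 2^-2.47 = 0.180
AT3G59795: ΔΔCt = (30.29−16.24) − (29.36−15.87) = 14.05 − 13.49 = 0.56; fold change = 2^-0.56 = 0.678
AT2G01060: ΔΔCt = (26.36−16.24) − (25.51−15.87) = 10.12 − 9.64 = 0.48; fold change = 2^-0.48 = 0.717
AT3G29285: ΔΔCt = (24.57−16.24) − (22.43−15.87) = 8.33 − 6.56 = 1.77; fold change = 2^-1.77 = 0.293
AT4G36645 has the largest |ΔΔCt| = 2.47.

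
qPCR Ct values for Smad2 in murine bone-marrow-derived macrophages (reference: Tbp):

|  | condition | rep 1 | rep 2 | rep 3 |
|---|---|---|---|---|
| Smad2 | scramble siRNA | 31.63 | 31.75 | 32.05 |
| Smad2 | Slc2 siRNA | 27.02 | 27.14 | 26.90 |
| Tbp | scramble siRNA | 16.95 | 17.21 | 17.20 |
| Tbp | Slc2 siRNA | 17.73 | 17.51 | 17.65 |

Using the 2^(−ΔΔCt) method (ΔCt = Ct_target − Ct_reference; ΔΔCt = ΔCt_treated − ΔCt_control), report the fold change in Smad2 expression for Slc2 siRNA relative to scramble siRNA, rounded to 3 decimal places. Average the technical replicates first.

39.397

Mean Ct: Smad2 scramble siRNA 31.810; Smad2 Slc2 siRNA 27.020; Tbp scramble siRNA 17.120; Tbp Slc2 siRNA 17.630
ΔCt(scramble siRNA) = 31.810 − 17.120 = 14.690
ΔCt(Slc2 siRNA) = 27.020 − 17.630 = 9.390
ΔΔCt = 9.390 − 14.690 = -5.300
Fold change = 2^(−(-5.300)) = 2^5.300 = 39.3966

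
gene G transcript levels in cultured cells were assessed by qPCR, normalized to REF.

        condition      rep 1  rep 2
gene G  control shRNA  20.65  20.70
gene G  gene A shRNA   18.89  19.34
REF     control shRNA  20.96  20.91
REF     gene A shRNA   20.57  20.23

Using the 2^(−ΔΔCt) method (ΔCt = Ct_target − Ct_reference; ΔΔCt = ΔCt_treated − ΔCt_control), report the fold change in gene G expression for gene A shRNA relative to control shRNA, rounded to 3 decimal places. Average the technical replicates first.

2.035

Mean Ct: gene G control shRNA 20.675; gene G gene A shRNA 19.115; REF control shRNA 20.935; REF gene A shRNA 20.400
ΔCt(control shRNA) = 20.675 − 20.935 = -0.260
ΔCt(gene A shRNA) = 19.115 − 20.400 = -1.285
ΔΔCt = -1.285 − (-0.260) = -1.025
Fold change = 2^(−(-1.025)) = 2^1.025 = 2.0350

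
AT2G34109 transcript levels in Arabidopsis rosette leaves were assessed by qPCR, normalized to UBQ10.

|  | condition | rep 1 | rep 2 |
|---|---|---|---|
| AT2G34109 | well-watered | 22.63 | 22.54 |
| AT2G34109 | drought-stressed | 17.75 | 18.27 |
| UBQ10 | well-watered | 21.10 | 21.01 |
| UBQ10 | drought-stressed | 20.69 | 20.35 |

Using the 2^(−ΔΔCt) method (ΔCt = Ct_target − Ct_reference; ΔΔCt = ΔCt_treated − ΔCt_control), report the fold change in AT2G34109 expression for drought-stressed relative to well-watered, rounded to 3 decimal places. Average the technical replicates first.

16.450

Mean Ct: AT2G34109 well-watered 22.585; AT2G34109 drought-stressed 18.010; UBQ10 well-watered 21.055; UBQ10 drought-stressed 20.520
ΔCt(well-watered) = 22.585 − 21.055 = 1.530
ΔCt(drought-stressed) = 18.010 − 20.520 = -2.510
ΔΔCt = -2.510 − 1.530 = -4.040
Fold change = 2^(−(-4.040)) = 2^4.040 = 16.4498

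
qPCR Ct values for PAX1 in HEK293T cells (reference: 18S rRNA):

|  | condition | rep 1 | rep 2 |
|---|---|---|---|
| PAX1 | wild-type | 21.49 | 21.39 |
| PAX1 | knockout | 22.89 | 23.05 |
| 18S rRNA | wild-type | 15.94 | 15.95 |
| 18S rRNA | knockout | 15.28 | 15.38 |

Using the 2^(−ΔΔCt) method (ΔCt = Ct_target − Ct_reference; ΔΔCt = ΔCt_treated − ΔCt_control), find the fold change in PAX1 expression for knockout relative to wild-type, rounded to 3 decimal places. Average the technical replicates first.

0.226

Mean Ct: PAX1 wild-type 21.440; PAX1 knockout 22.970; 18S rRNA wild-type 15.945; 18S rRNA knockout 15.330
ΔCt(wild-type) = 21.440 − 15.945 = 5.495
ΔCt(knockout) = 22.970 − 15.330 = 7.640
ΔΔCt = 7.640 − 5.495 = 2.145
Fold change = 2^(−2.145) = 0.2261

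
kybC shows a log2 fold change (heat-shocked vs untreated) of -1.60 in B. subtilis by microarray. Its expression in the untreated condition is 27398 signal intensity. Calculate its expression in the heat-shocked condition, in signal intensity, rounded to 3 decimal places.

9037.969

Fold change = 2^(-1.60) = 0.3299
heat-shocked expression = 27398 × 0.3299 = 9037.969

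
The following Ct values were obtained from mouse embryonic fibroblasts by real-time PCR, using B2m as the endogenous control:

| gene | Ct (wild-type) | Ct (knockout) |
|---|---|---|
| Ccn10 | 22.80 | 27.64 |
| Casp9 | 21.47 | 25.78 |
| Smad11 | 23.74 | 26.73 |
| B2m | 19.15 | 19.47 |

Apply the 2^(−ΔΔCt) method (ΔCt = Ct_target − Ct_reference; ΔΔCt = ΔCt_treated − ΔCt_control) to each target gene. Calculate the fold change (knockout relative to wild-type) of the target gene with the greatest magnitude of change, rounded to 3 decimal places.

0.044

Ccn10: ΔΔCt = (27.64−19.47) − (22.80−19.15) = 8.17 − 3.65 = 4.52; fold change = 2^-4.52 = 0.044
Casp9: ΔΔCt = (25.78−19.47) − (21.47−19.15) = 6.31 − 2.32 = 3.99; fold change = 2^-3.99 = 0.063
Smad11: ΔΔCt = (26.73−19.47) − (23.74−19.15) = 7.26 − 4.59 = 2.67; fold change = 2^-2.67 = 0.157
Ccn10 has the largest |ΔΔCt| = 4.52.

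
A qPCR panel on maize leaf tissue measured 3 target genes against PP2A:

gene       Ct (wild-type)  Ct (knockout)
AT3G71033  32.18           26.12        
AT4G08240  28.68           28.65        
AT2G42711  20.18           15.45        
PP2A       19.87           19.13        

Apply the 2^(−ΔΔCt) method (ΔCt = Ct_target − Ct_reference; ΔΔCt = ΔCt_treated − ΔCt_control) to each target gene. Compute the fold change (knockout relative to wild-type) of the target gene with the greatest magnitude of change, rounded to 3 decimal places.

39.947

AT3G71033: ΔΔCt = (26.12−19.13) − (32.18−19.87) = 6.99 − 12.31 = -5.32; fold change = 2^5.32 = 39.947
AT4G08240: ΔΔCt = (28.65−19.13) − (28.68−19.87) = 9.52 − 8.81 = 0.71; fold change = 2^-0.71 = 0.611
AT2G42711: ΔΔCt = (15.45−19.13) − (20.18−19.87) = -3.68 − 0.31 = -3.99; fold change = 2^3.99 = 15.889
AT3G71033 has the largest |ΔΔCt| = 5.32.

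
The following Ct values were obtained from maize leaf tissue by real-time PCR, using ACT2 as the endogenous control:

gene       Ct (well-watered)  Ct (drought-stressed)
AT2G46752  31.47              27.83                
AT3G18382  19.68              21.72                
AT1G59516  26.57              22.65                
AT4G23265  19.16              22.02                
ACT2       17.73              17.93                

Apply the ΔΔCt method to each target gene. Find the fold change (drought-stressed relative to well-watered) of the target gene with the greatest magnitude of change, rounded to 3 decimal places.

AT2G46752: ΔΔCt = (27.83−17.93) − (31.47−17.73) = 9.90 − 13.74 = -3.84; fold change = 2^3.84 = 14.320
AT3G18382: ΔΔCt = (21.72−17.93) − (19.68−17.73) = 3.79 − 1.95 = 1.84; fold change = 2^-1.84 = 0.279
AT1G59516: ΔΔCt = (22.65−17.93) − (26.57−17.73) = 4.72 − 8.84 = -4.12; fold change = 2^4.12 = 17.388
AT4G23265: ΔΔCt = (22.02−17.93) − (19.16−17.73) = 4.09 − 1.43 = 2.66; fold change = 2^-2.66 = 0.158
AT1G59516 has the largest |ΔΔCt| = 4.12.

17.388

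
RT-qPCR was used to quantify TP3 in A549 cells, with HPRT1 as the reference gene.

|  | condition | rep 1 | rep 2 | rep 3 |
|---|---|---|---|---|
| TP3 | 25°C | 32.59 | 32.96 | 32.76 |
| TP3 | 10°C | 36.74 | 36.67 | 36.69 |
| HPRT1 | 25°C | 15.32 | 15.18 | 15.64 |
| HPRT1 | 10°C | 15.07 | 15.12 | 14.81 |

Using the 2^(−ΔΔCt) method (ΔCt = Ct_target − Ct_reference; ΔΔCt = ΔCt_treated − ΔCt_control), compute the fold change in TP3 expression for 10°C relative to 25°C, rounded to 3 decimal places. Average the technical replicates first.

0.050

Mean Ct: TP3 25°C 32.770; TP3 10°C 36.700; HPRT1 25°C 15.380; HPRT1 10°C 15.000
ΔCt(25°C) = 32.770 − 15.380 = 17.390
ΔCt(10°C) = 36.700 − 15.000 = 21.700
ΔΔCt = 21.700 − 17.390 = 4.310
Fold change = 2^(−4.310) = 0.0504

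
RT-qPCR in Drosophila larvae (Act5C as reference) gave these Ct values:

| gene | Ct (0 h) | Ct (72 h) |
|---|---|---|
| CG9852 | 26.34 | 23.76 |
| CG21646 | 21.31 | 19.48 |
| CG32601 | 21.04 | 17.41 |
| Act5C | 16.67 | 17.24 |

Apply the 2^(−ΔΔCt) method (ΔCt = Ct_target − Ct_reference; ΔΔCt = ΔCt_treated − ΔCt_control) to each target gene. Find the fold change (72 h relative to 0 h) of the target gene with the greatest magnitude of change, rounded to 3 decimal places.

CG9852: ΔΔCt = (23.76−17.24) − (26.34−16.67) = 6.52 − 9.67 = -3.15; fold change = 2^3.15 = 8.877
CG21646: ΔΔCt = (19.48−17.24) − (21.31−16.67) = 2.24 − 4.64 = -2.40; fold change = 2^2.40 = 5.278
CG32601: ΔΔCt = (17.41−17.24) − (21.04−16.67) = 0.17 − 4.37 = -4.20; fold change = 2^4.20 = 18.379
CG32601 has the largest |ΔΔCt| = 4.20.

18.379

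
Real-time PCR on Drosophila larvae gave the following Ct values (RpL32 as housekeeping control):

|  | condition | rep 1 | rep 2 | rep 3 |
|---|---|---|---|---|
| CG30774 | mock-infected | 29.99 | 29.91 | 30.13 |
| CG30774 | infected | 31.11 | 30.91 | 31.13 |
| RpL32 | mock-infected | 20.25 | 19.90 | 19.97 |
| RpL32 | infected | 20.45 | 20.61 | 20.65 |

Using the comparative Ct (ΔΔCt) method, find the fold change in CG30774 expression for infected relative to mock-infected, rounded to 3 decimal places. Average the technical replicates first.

Mean Ct: CG30774 mock-infected 30.010; CG30774 infected 31.050; RpL32 mock-infected 20.040; RpL32 infected 20.570
ΔCt(mock-infected) = 30.010 − 20.040 = 9.970
ΔCt(infected) = 31.050 − 20.570 = 10.480
ΔΔCt = 10.480 − 9.970 = 0.510
Fold change = 2^(−0.510) = 0.7022

0.702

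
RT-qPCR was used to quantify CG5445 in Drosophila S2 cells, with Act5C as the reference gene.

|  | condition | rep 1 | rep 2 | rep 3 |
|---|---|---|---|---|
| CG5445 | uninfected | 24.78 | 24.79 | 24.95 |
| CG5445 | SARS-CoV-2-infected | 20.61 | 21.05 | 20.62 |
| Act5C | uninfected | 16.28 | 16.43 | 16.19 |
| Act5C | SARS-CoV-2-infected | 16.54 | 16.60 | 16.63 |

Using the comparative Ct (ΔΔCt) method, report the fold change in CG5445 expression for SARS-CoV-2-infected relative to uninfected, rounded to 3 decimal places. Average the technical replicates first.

20.678

Mean Ct: CG5445 uninfected 24.840; CG5445 SARS-CoV-2-infected 20.760; Act5C uninfected 16.300; Act5C SARS-CoV-2-infected 16.590
ΔCt(uninfected) = 24.840 − 16.300 = 8.540
ΔCt(SARS-CoV-2-infected) = 20.760 − 16.590 = 4.170
ΔΔCt = 4.170 − 8.540 = -4.370
Fold change = 2^(−(-4.370)) = 2^4.370 = 20.6776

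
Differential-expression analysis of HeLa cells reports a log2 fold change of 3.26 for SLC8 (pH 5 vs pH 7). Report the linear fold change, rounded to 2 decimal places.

Fold change = 2^(3.26) = 9.580

9.58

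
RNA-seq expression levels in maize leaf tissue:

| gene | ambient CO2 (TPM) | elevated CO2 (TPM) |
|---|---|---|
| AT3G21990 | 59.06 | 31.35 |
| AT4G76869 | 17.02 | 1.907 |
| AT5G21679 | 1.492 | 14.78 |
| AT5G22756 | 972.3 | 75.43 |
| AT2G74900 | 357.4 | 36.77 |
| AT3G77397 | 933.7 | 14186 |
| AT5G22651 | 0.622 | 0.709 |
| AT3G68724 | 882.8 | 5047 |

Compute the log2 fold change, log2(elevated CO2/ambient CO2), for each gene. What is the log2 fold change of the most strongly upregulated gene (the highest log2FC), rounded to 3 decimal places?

3.925

log2(31.35/59.06) = -0.914  (AT3G21990)
log2(1.907/17.02) = -3.158  (AT4G76869)
log2(14.78/1.492) = 3.308  (AT5G21679)
log2(75.43/972.3) = -3.688  (AT5G22756)
log2(36.77/357.4) = -3.281  (AT2G74900)
log2(14186/933.7) = 3.925  (AT3G77397)
log2(0.709/0.622) = 0.189  (AT5G22651)
log2(5047/882.8) = 2.515  (AT3G68724)
AT3G77397 is most strongly upregulated.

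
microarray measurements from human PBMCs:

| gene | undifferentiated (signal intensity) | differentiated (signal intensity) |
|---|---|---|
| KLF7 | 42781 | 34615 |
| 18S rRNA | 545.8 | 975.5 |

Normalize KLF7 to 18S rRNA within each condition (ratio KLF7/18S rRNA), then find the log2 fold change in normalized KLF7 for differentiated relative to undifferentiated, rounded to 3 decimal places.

-1.143

KLF7/18S rRNA (undifferentiated) = 42781 / 545.8 = 78.382
KLF7/18S rRNA (differentiated) = 34615 / 975.5 = 35.484
Fold change = 35.484 / 78.382 = 0.4527
log2(0.4527) = -1.1433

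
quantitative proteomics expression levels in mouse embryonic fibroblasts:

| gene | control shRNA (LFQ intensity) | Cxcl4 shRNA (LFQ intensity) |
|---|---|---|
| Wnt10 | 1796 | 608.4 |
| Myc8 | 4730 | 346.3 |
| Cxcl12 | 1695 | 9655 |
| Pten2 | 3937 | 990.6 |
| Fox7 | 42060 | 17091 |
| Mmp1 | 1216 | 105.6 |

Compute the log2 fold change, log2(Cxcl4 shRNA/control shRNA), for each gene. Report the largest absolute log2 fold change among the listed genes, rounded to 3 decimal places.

3.772

log2(608.4/1796) = -1.562  (Wnt10)
log2(346.3/4730) = -3.772  (Myc8)
log2(9655/1695) = 2.510  (Cxcl12)
log2(990.6/3937) = -1.991  (Pten2)
log2(17091/42060) = -1.299  (Fox7)
log2(105.6/1216) = -3.525  (Mmp1)
The largest magnitude belongs to Myc8.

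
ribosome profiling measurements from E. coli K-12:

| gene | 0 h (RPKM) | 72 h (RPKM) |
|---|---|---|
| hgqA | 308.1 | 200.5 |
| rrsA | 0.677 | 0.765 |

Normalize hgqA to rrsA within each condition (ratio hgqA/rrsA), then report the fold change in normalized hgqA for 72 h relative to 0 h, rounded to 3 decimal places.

0.576

hgqA/rrsA (0 h) = 308.1 / 0.677 = 455.1
hgqA/rrsA (72 h) = 200.5 / 0.765 = 262.09
Fold change = 262.09 / 455.1 = 0.5759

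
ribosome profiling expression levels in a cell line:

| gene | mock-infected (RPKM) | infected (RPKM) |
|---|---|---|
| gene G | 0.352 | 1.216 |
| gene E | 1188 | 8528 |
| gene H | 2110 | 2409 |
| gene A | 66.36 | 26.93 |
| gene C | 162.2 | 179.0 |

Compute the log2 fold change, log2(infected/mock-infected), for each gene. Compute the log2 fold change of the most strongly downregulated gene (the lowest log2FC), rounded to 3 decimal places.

log2(1.216/0.352) = 1.788  (gene G)
log2(8528/1188) = 2.844  (gene E)
log2(2409/2110) = 0.191  (gene H)
log2(26.93/66.36) = -1.301  (gene A)
log2(179.0/162.2) = 0.142  (gene C)
gene A is most strongly downregulated.

-1.301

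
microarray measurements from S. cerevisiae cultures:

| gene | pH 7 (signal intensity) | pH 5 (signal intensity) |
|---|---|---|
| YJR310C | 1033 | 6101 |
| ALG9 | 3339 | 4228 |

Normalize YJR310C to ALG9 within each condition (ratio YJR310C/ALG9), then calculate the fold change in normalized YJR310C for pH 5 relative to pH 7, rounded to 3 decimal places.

YJR310C/ALG9 (pH 7) = 1033 / 3339 = 0.30937
YJR310C/ALG9 (pH 5) = 6101 / 4228 = 1.443
Fold change = 1.443 / 0.30937 = 4.6643

4.664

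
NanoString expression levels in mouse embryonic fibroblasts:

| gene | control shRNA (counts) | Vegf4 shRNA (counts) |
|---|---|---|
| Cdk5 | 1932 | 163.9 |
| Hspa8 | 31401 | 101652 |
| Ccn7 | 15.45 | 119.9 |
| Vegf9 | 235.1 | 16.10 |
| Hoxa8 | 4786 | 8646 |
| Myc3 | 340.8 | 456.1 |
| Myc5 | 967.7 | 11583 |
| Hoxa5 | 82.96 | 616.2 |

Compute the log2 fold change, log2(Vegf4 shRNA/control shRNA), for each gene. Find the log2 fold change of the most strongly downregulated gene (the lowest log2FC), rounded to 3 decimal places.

log2(163.9/1932) = -3.559  (Cdk5)
log2(101652/31401) = 1.695  (Hspa8)
log2(119.9/15.45) = 2.956  (Ccn7)
log2(16.10/235.1) = -3.868  (Vegf9)
log2(8646/4786) = 0.853  (Hoxa8)
log2(456.1/340.8) = 0.420  (Myc3)
log2(11583/967.7) = 3.581  (Myc5)
log2(616.2/82.96) = 2.893  (Hoxa5)
Vegf9 is most strongly downregulated.

-3.868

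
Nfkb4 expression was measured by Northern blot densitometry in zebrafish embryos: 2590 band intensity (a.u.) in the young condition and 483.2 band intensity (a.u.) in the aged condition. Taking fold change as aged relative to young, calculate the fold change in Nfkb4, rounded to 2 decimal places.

0.19

Fold change = 483.2 / 2590 = 0.187
Nfkb4 is downregulated.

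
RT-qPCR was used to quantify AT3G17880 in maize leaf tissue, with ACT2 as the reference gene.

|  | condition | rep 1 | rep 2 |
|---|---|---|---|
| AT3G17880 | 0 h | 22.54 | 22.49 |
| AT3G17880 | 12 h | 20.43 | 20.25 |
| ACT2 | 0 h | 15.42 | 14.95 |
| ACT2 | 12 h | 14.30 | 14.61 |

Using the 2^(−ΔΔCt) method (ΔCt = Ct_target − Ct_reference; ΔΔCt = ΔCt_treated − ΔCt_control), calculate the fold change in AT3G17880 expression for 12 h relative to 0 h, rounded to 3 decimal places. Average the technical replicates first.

2.723

Mean Ct: AT3G17880 0 h 22.515; AT3G17880 12 h 20.340; ACT2 0 h 15.185; ACT2 12 h 14.455
ΔCt(0 h) = 22.515 − 15.185 = 7.330
ΔCt(12 h) = 20.340 − 14.455 = 5.885
ΔΔCt = 5.885 − 7.330 = -1.445
Fold change = 2^(−(-1.445)) = 2^1.445 = 2.7226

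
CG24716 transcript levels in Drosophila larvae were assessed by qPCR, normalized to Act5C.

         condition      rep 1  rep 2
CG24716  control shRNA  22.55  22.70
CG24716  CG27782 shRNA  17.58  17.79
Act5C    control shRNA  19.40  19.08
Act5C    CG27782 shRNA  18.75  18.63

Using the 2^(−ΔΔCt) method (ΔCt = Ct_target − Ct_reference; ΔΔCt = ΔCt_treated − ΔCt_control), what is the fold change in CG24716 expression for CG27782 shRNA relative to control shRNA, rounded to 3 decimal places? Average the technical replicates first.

20.966

Mean Ct: CG24716 control shRNA 22.625; CG24716 CG27782 shRNA 17.685; Act5C control shRNA 19.240; Act5C CG27782 shRNA 18.690
ΔCt(control shRNA) = 22.625 − 19.240 = 3.385
ΔCt(CG27782 shRNA) = 17.685 − 18.690 = -1.005
ΔΔCt = -1.005 − 3.385 = -4.390
Fold change = 2^(−(-4.390)) = 2^4.390 = 20.9663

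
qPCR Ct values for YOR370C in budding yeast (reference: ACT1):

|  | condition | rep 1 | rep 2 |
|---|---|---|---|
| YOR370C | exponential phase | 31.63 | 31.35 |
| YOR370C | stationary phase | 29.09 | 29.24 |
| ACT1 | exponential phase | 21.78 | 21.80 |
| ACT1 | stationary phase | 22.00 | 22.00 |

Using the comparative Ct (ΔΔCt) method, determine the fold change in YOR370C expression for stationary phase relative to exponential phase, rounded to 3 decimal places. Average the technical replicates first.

Mean Ct: YOR370C exponential phase 31.490; YOR370C stationary phase 29.165; ACT1 exponential phase 21.790; ACT1 stationary phase 22.000
ΔCt(exponential phase) = 31.490 − 21.790 = 9.700
ΔCt(stationary phase) = 29.165 − 22.000 = 7.165
ΔΔCt = 7.165 − 9.700 = -2.535
Fold change = 2^(−(-2.535)) = 2^2.535 = 5.7958

5.796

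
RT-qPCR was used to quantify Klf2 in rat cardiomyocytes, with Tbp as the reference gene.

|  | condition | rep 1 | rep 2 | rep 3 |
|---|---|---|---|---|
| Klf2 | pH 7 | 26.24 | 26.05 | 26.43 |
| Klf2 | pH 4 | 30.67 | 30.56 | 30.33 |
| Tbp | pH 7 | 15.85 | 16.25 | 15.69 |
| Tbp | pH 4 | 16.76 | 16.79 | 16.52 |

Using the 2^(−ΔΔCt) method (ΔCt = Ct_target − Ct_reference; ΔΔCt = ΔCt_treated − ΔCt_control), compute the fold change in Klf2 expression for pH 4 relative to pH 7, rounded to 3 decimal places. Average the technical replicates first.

Mean Ct: Klf2 pH 7 26.240; Klf2 pH 4 30.520; Tbp pH 7 15.930; Tbp pH 4 16.690
ΔCt(pH 7) = 26.240 − 15.930 = 10.310
ΔCt(pH 4) = 30.520 − 16.690 = 13.830
ΔΔCt = 13.830 − 10.310 = 3.520
Fold change = 2^(−3.520) = 0.0872

0.087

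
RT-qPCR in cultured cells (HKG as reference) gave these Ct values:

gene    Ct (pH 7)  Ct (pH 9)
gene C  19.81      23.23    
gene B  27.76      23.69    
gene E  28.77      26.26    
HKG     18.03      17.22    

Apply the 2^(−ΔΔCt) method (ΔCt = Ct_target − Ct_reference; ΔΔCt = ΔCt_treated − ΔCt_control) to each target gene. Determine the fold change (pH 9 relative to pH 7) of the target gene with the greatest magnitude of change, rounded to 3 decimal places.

0.053

gene C: ΔΔCt = (23.23−17.22) − (19.81−18.03) = 6.01 − 1.78 = 4.23; fold change = 2^-4.23 = 0.053
gene B: ΔΔCt = (23.69−17.22) − (27.76−18.03) = 6.47 − 9.73 = -3.26; fold change = 2^3.26 = 9.580
gene E: ΔΔCt = (26.26−17.22) − (28.77−18.03) = 9.04 − 10.74 = -1.70; fold change = 2^1.70 = 3.249
gene C has the largest |ΔΔCt| = 4.23.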